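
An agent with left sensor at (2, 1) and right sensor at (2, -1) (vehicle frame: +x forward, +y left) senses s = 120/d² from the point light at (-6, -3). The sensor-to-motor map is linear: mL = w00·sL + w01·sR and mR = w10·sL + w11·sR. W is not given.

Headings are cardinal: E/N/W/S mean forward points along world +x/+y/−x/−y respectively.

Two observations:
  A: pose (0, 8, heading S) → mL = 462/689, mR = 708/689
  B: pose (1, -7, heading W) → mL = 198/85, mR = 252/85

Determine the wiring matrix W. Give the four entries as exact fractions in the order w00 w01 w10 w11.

obs A: pose=(0,8,S) → sL=12/13, sR=60/53, mL=462/689, mR=708/689
obs B: pose=(1,-7,W) → sL=12/5, sR=60/17, mL=198/85, mR=252/85
sensor matrix S = [[12/13, 60/53], [12/5, 60/17]]; det S = 6336/11713
solve [mL_A; mL_B] = S·[w00; w01] and [mR_A; mR_B] = S·[w10; w11]:
  w00 = -1/2, w01 = 1, w10 = 1/2, w11 = 1/2

-1/2 1 1/2 1/2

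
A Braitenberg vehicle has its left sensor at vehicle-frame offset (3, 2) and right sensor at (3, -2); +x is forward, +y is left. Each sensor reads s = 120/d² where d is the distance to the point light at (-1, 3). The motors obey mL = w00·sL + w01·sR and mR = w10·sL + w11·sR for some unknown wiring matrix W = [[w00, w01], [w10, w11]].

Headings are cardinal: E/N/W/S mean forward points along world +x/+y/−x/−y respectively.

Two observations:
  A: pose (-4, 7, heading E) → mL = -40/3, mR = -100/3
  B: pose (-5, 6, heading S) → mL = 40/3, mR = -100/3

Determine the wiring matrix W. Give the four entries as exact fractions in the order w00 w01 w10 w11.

1/2 -1/2 -1 -1

obs A: pose=(-4,7,E) → sL=10/3, sR=30, mL=-40/3, mR=-100/3
obs B: pose=(-5,6,S) → sL=30, sR=10/3, mL=40/3, mR=-100/3
sensor matrix S = [[10/3, 30], [30, 10/3]]; det S = -8000/9
solve [mL_A; mL_B] = S·[w00; w01] and [mR_A; mR_B] = S·[w10; w11]:
  w00 = 1/2, w01 = -1/2, w10 = -1, w11 = -1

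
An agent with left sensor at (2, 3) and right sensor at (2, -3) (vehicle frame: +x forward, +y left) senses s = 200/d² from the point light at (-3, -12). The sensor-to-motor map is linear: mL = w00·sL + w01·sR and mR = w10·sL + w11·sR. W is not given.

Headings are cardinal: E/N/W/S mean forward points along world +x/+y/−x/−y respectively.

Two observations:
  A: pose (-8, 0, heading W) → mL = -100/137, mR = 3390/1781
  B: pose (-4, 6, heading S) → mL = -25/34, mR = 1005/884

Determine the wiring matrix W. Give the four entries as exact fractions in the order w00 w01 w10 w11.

obs A: pose=(-8,0,W) → sL=20/13, sR=100/137, mL=-100/137, mR=3390/1781
obs B: pose=(-4,6,S) → sL=10/13, sR=25/34, mL=-25/34, mR=1005/884
sensor matrix S = [[20/13, 100/137], [10/13, 25/34]]; det S = 17250/30277
solve [mL_A; mL_B] = S·[w00; w01] and [mR_A; mR_B] = S·[w10; w11]:
  w00 = 0, w01 = -1, w10 = 1, w11 = 1/2

0 -1 1 1/2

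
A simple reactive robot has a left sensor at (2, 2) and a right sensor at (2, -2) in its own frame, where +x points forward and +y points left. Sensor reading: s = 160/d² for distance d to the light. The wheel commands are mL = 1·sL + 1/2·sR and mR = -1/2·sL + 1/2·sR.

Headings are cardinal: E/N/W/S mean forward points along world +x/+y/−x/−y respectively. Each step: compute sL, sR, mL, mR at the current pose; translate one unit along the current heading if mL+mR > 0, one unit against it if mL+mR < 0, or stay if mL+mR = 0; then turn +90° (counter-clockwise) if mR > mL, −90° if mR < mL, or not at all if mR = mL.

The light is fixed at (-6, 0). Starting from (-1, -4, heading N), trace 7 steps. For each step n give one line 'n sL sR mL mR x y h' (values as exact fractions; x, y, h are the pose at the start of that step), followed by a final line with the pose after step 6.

n=0: pose=(-1,-4,N); sL=160/13, sR=160/53; mL=9520/689, mR=-3200/689; mL+mR=6320/689 → advance +1; mR−mL=-240/13 → turn -1·90°
n=1: pose=(-1,-3,E); sL=16/5, sR=80/37; mL=792/185, mR=-96/185; mL+mR=696/185 → advance +1; mR−mL=-24/5 → turn -1·90°
n=2: pose=(0,-3,S); sL=160/89, sR=160/41; mL=13680/3649, mR=3840/3649; mL+mR=17520/3649 → advance +1; mR−mL=-240/89 → turn -1·90°
n=3: pose=(0,-4,W); sL=40/13, sR=8; mL=92/13, mR=32/13; mL+mR=124/13 → advance +1; mR−mL=-60/13 → turn -1·90°
n=4: pose=(-1,-4,N); sL=160/13, sR=160/53; mL=9520/689, mR=-3200/689; mL+mR=6320/689 → advance +1; mR−mL=-240/13 → turn -1·90°
n=5: pose=(-1,-3,E); sL=16/5, sR=80/37; mL=792/185, mR=-96/185; mL+mR=696/185 → advance +1; mR−mL=-24/5 → turn -1·90°
n=6: pose=(0,-3,S); sL=160/89, sR=160/41; mL=13680/3649, mR=3840/3649; mL+mR=17520/3649 → advance +1; mR−mL=-240/89 → turn -1·90°

0 160/13 160/53 9520/689 -3200/689 -1 -4 N
1 16/5 80/37 792/185 -96/185 -1 -3 E
2 160/89 160/41 13680/3649 3840/3649 0 -3 S
3 40/13 8 92/13 32/13 0 -4 W
4 160/13 160/53 9520/689 -3200/689 -1 -4 N
5 16/5 80/37 792/185 -96/185 -1 -3 E
6 160/89 160/41 13680/3649 3840/3649 0 -3 S
final 0 -4 W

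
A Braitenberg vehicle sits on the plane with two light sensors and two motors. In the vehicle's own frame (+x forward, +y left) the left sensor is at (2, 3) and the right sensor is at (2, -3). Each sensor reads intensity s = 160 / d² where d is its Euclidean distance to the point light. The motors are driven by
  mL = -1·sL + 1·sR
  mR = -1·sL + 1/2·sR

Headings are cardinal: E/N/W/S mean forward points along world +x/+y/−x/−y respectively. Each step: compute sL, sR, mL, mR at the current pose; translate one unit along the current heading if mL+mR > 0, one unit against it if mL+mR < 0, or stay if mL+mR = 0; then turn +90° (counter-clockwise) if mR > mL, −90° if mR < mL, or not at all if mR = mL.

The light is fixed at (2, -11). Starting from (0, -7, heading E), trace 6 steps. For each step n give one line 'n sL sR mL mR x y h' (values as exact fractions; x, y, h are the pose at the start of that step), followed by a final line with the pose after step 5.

0 160/49 160 7680/49 3760/49 0 -7 E
1 20 8 -12 -16 1 -7 S
2 160/13 160/73 -9600/949 -10640/949 1 -6 W
3 80/29 80/29 0 -40/29 2 -6 N
4 160/53 32 1536/53 688/53 2 -7 E
5 8 20 12 2 3 -7 S
final 3 -8 W

n=0: pose=(0,-7,E); sL=160/49, sR=160; mL=7680/49, mR=3760/49; mL+mR=11440/49 → advance +1; mR−mL=-80 → turn -1·90°
n=1: pose=(1,-7,S); sL=20, sR=8; mL=-12, mR=-16; mL+mR=-28 → advance -1; mR−mL=-4 → turn -1·90°
n=2: pose=(1,-6,W); sL=160/13, sR=160/73; mL=-9600/949, mR=-10640/949; mL+mR=-20240/949 → advance -1; mR−mL=-80/73 → turn -1·90°
n=3: pose=(2,-6,N); sL=80/29, sR=80/29; mL=0, mR=-40/29; mL+mR=-40/29 → advance -1; mR−mL=-40/29 → turn -1·90°
n=4: pose=(2,-7,E); sL=160/53, sR=32; mL=1536/53, mR=688/53; mL+mR=2224/53 → advance +1; mR−mL=-16 → turn -1·90°
n=5: pose=(3,-7,S); sL=8, sR=20; mL=12, mR=2; mL+mR=14 → advance +1; mR−mL=-10 → turn -1·90°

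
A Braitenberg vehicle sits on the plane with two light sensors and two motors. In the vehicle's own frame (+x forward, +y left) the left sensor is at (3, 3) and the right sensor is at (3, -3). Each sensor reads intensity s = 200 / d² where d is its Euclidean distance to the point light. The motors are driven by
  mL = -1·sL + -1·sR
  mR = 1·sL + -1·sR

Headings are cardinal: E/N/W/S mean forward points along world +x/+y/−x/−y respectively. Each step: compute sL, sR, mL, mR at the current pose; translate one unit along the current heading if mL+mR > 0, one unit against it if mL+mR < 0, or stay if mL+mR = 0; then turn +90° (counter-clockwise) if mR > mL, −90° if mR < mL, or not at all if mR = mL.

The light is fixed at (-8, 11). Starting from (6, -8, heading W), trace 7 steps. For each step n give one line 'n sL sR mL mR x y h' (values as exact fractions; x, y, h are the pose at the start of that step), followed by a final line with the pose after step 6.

0 40/121 200/377 -39280/45617 -9120/45617 6 -8 W
1 25/101 50/157 -8975/15857 -1125/15857 7 -8 S
2 200/549 40/153 -5840/9333 320/3111 7 -7 E
3 100/173 100/257 -43000/44461 8400/44461 6 -7 N
4 40/121 200/377 -39280/45617 -9120/45617 6 -8 W
5 25/101 50/157 -8975/15857 -1125/15857 7 -8 S
6 200/549 40/153 -5840/9333 320/3111 7 -7 E
final 6 -7 N

n=0: pose=(6,-8,W); sL=40/121, sR=200/377; mL=-39280/45617, mR=-9120/45617; mL+mR=-400/377 → advance -1; mR−mL=80/121 → turn +1·90°
n=1: pose=(7,-8,S); sL=25/101, sR=50/157; mL=-8975/15857, mR=-1125/15857; mL+mR=-100/157 → advance -1; mR−mL=50/101 → turn +1·90°
n=2: pose=(7,-7,E); sL=200/549, sR=40/153; mL=-5840/9333, mR=320/3111; mL+mR=-80/153 → advance -1; mR−mL=400/549 → turn +1·90°
n=3: pose=(6,-7,N); sL=100/173, sR=100/257; mL=-43000/44461, mR=8400/44461; mL+mR=-200/257 → advance -1; mR−mL=200/173 → turn +1·90°
n=4: pose=(6,-8,W); sL=40/121, sR=200/377; mL=-39280/45617, mR=-9120/45617; mL+mR=-400/377 → advance -1; mR−mL=80/121 → turn +1·90°
n=5: pose=(7,-8,S); sL=25/101, sR=50/157; mL=-8975/15857, mR=-1125/15857; mL+mR=-100/157 → advance -1; mR−mL=50/101 → turn +1·90°
n=6: pose=(7,-7,E); sL=200/549, sR=40/153; mL=-5840/9333, mR=320/3111; mL+mR=-80/153 → advance -1; mR−mL=400/549 → turn +1·90°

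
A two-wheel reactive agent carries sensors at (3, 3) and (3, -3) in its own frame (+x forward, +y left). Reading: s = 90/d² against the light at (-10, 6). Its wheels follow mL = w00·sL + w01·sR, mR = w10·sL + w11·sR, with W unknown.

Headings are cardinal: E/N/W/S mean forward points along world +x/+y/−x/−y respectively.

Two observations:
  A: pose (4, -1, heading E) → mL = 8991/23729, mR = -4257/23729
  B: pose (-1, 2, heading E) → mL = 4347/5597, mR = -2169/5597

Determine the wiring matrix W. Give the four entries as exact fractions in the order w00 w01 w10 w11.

obs A: pose=(4,-1,E) → sL=18/61, sR=90/389, mL=8991/23729, mR=-4257/23729
obs B: pose=(-1,2,E) → sL=18/29, sR=90/193, mL=4347/5597, mR=-2169/5597
sensor matrix S = [[18/61, 90/389], [18/29, 90/193]]; det S = -797040/132811213
solve [mL_A; mL_B] = S·[w00; w01] and [mR_A; mR_B] = S·[w10; w11]:
  w00 = 1/2, w01 = 1, w10 = -1, w11 = 1/2

1/2 1 -1 1/2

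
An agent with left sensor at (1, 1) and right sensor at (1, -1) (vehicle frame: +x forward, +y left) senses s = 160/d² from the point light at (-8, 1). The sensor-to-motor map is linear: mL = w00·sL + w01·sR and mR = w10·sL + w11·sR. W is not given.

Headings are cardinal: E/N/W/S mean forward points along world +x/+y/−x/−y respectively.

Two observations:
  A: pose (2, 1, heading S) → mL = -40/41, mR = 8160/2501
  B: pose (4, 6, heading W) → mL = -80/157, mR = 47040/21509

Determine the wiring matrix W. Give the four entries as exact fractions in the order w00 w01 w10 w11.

0 -1/2 1 1

obs A: pose=(2,1,S) → sL=80/61, sR=80/41, mL=-40/41, mR=8160/2501
obs B: pose=(4,6,W) → sL=160/137, sR=160/157, mL=-80/157, mR=47040/21509
sensor matrix S = [[80/61, 80/41], [160/137, 160/157]]; det S = -50688000/53794009
solve [mL_A; mL_B] = S·[w00; w01] and [mR_A; mR_B] = S·[w10; w11]:
  w00 = 0, w01 = -1/2, w10 = 1, w11 = 1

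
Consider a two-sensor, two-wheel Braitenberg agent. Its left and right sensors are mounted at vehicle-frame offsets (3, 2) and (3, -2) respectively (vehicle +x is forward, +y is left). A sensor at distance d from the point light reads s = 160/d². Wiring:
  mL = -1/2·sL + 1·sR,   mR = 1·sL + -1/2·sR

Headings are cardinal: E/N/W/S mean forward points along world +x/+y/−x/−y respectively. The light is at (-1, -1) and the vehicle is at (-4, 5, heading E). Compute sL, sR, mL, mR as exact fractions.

5/2 10 35/4 -5/2

left sensor world pos  = (-1, 7); dL² = 64
right sensor world pos = (-1, 3); dR² = 16
sL = 160/64 = 5/2
sR = 160/16 = 10
mL = -1/2·sL + 1·sR = 35/4
mR = 1·sL + -1/2·sR = -5/2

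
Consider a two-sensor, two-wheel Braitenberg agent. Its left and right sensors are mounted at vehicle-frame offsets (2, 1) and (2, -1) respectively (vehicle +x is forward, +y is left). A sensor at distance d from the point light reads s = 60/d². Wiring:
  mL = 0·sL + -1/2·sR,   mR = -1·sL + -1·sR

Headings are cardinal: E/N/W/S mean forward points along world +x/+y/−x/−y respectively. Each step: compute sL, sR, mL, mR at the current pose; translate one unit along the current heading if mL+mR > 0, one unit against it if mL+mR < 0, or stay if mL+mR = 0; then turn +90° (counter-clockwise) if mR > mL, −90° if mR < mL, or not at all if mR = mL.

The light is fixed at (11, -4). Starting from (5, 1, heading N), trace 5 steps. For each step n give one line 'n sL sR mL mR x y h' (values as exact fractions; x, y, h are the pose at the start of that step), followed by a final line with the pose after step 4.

0 30/49 30/37 -15/37 -2580/1813 5 1 N
1 60/41 12/5 -6/5 -792/205 5 0 E
2 3/2 15/17 -15/34 -81/34 4 0 S
3 60/97 20/39 -10/39 -4280/3783 4 1 W
4 30/49 30/37 -15/37 -2580/1813 5 1 N
final 5 0 E

n=0: pose=(5,1,N); sL=30/49, sR=30/37; mL=-15/37, mR=-2580/1813; mL+mR=-3315/1813 → advance -1; mR−mL=-1845/1813 → turn -1·90°
n=1: pose=(5,0,E); sL=60/41, sR=12/5; mL=-6/5, mR=-792/205; mL+mR=-1038/205 → advance -1; mR−mL=-546/205 → turn -1·90°
n=2: pose=(4,0,S); sL=3/2, sR=15/17; mL=-15/34, mR=-81/34; mL+mR=-48/17 → advance -1; mR−mL=-33/17 → turn -1·90°
n=3: pose=(4,1,W); sL=60/97, sR=20/39; mL=-10/39, mR=-4280/3783; mL+mR=-1750/1261 → advance -1; mR−mL=-3310/3783 → turn -1·90°
n=4: pose=(5,1,N); sL=30/49, sR=30/37; mL=-15/37, mR=-2580/1813; mL+mR=-3315/1813 → advance -1; mR−mL=-1845/1813 → turn -1·90°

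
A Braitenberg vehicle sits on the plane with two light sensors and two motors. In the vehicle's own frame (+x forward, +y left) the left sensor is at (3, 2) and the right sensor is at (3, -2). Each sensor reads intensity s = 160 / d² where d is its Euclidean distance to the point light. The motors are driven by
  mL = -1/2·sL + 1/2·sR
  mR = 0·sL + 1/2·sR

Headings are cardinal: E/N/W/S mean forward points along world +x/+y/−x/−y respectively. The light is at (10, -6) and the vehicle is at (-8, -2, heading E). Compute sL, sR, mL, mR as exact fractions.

left sensor world pos  = (-5, 0); dL² = 261
right sensor world pos = (-5, -4); dR² = 229
sL = 160/261 = 160/261
sR = 160/229 = 160/229
mL = -1/2·sL + 1/2·sR = 2560/59769
mR = 0·sL + 1/2·sR = 80/229

160/261 160/229 2560/59769 80/229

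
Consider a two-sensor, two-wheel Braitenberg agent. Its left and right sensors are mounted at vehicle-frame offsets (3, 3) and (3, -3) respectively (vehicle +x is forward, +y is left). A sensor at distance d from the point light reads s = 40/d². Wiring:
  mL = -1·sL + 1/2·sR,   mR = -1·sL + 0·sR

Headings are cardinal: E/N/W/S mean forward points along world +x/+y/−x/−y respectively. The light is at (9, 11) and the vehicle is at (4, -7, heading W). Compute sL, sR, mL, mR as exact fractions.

8/101 40/289 -292/29189 -8/101

left sensor world pos  = (1, -10); dL² = 505
right sensor world pos = (1, -4); dR² = 289
sL = 40/505 = 8/101
sR = 40/289 = 40/289
mL = -1·sL + 1/2·sR = -292/29189
mR = -1·sL + 0·sR = -8/101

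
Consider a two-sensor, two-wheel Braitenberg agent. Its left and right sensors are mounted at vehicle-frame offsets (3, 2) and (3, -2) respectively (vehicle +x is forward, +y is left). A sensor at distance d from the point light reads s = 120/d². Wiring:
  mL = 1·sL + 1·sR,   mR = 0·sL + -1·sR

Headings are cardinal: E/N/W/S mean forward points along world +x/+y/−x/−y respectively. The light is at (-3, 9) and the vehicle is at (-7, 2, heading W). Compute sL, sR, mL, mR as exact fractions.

left sensor world pos  = (-10, 0); dL² = 130
right sensor world pos = (-10, 4); dR² = 74
sL = 120/130 = 12/13
sR = 120/74 = 60/37
mL = 1·sL + 1·sR = 1224/481
mR = 0·sL + -1·sR = -60/37

12/13 60/37 1224/481 -60/37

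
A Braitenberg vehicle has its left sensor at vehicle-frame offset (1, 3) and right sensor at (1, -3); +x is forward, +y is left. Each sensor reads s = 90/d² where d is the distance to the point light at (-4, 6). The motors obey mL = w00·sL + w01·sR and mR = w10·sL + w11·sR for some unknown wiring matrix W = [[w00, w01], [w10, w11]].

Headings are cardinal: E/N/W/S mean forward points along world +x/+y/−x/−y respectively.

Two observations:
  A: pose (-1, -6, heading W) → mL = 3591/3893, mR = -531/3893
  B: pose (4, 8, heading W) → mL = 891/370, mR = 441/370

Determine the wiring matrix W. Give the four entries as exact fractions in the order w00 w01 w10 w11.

1 1/2 1 -1/2

obs A: pose=(-1,-6,W) → sL=90/229, sR=18/17, mL=3591/3893, mR=-531/3893
obs B: pose=(4,8,W) → sL=9/5, sR=45/37, mL=891/370, mR=441/370
sensor matrix S = [[90/229, 18/17], [9/5, 45/37]]; det S = -1028376/720205
solve [mL_A; mL_B] = S·[w00; w01] and [mR_A; mR_B] = S·[w10; w11]:
  w00 = 1, w01 = 1/2, w10 = 1, w11 = -1/2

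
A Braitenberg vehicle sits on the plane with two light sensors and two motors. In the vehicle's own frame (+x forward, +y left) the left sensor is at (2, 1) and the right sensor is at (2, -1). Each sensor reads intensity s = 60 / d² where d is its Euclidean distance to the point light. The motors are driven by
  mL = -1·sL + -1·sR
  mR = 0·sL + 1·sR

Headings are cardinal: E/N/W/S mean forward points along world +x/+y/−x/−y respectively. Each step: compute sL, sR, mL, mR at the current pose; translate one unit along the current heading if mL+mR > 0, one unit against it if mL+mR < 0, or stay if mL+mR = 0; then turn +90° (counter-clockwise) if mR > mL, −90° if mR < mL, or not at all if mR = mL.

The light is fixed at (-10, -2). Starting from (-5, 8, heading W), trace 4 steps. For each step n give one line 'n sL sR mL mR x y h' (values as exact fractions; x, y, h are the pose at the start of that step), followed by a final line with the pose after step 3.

n=0: pose=(-5,8,W); sL=2/3, sR=6/13; mL=-44/39, mR=6/13; mL+mR=-2/3 → advance -1; mR−mL=62/39 → turn +1·90°
n=1: pose=(-4,8,S); sL=60/113, sR=60/89; mL=-12120/10057, mR=60/89; mL+mR=-60/113 → advance -1; mR−mL=18900/10057 → turn +1·90°
n=2: pose=(-4,9,E); sL=15/52, sR=15/41; mL=-1395/2132, mR=15/41; mL+mR=-15/52 → advance -1; mR−mL=2175/2132 → turn +1·90°
n=3: pose=(-5,9,N); sL=12/37, sR=12/41; mL=-936/1517, mR=12/41; mL+mR=-12/37 → advance -1; mR−mL=1380/1517 → turn +1·90°

0 2/3 6/13 -44/39 6/13 -5 8 W
1 60/113 60/89 -12120/10057 60/89 -4 8 S
2 15/52 15/41 -1395/2132 15/41 -4 9 E
3 12/37 12/41 -936/1517 12/41 -5 9 N
final -5 8 W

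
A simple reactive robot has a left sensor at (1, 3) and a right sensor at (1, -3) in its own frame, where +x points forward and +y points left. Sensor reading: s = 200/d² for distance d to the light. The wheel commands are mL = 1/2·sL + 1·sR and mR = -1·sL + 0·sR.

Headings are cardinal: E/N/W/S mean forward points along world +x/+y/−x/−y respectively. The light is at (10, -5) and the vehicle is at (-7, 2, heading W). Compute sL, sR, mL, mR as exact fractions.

10/17 25/53 690/901 -10/17

left sensor world pos  = (-8, -1); dL² = 340
right sensor world pos = (-8, 5); dR² = 424
sL = 200/340 = 10/17
sR = 200/424 = 25/53
mL = 1/2·sL + 1·sR = 690/901
mR = -1·sL + 0·sR = -10/17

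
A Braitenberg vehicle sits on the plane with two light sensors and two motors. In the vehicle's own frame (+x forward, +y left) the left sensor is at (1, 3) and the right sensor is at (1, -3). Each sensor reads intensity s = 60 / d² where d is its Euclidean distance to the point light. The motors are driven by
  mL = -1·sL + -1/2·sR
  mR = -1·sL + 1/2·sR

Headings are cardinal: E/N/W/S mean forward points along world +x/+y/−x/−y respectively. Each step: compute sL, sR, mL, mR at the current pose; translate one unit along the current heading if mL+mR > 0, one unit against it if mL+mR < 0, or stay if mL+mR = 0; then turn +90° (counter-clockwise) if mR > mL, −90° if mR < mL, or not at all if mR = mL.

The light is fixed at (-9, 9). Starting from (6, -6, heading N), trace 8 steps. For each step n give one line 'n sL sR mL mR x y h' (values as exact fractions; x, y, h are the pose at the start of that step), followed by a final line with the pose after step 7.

0 3/17 3/26 -207/884 -105/884 6 -6 N
1 60/557 12/73 -7722/40661 -1038/40661 6 -7 W
2 6/65 30/229 -2349/14885 -399/14885 7 -7 S
3 60/433 60/613 -49770/265429 -23790/265429 7 -6 E
4 3/17 3/26 -207/884 -105/884 6 -6 N
5 60/557 12/73 -7722/40661 -1038/40661 6 -7 W
6 6/65 30/229 -2349/14885 -399/14885 7 -7 S
7 60/433 60/613 -49770/265429 -23790/265429 7 -6 E
final 6 -6 N

n=0: pose=(6,-6,N); sL=3/17, sR=3/26; mL=-207/884, mR=-105/884; mL+mR=-6/17 → advance -1; mR−mL=3/26 → turn +1·90°
n=1: pose=(6,-7,W); sL=60/557, sR=12/73; mL=-7722/40661, mR=-1038/40661; mL+mR=-120/557 → advance -1; mR−mL=12/73 → turn +1·90°
n=2: pose=(7,-7,S); sL=6/65, sR=30/229; mL=-2349/14885, mR=-399/14885; mL+mR=-12/65 → advance -1; mR−mL=30/229 → turn +1·90°
n=3: pose=(7,-6,E); sL=60/433, sR=60/613; mL=-49770/265429, mR=-23790/265429; mL+mR=-120/433 → advance -1; mR−mL=60/613 → turn +1·90°
n=4: pose=(6,-6,N); sL=3/17, sR=3/26; mL=-207/884, mR=-105/884; mL+mR=-6/17 → advance -1; mR−mL=3/26 → turn +1·90°
n=5: pose=(6,-7,W); sL=60/557, sR=12/73; mL=-7722/40661, mR=-1038/40661; mL+mR=-120/557 → advance -1; mR−mL=12/73 → turn +1·90°
n=6: pose=(7,-7,S); sL=6/65, sR=30/229; mL=-2349/14885, mR=-399/14885; mL+mR=-12/65 → advance -1; mR−mL=30/229 → turn +1·90°
n=7: pose=(7,-6,E); sL=60/433, sR=60/613; mL=-49770/265429, mR=-23790/265429; mL+mR=-120/433 → advance -1; mR−mL=60/613 → turn +1·90°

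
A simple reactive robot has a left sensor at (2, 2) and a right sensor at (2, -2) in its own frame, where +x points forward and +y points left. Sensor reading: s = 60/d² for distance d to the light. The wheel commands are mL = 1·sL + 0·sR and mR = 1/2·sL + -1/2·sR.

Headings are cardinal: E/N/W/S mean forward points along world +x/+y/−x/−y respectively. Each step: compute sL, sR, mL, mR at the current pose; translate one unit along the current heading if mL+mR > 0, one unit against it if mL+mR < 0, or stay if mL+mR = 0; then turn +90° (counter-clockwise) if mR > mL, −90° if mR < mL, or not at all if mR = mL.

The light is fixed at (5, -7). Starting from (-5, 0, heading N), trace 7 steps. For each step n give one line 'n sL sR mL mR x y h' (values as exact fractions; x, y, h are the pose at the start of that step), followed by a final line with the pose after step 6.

0 4/15 12/29 4/15 -32/435 -5 0 N
1 15/41 3/5 15/41 -24/205 -5 1 E
2 12/17 60/157 12/17 432/2669 -4 1 S
3 30/73 30/101 30/73 420/7373 -4 0 W
4 4/15 12/29 4/15 -32/435 -5 0 N
5 15/41 3/5 15/41 -24/205 -5 1 E
6 12/17 60/157 12/17 432/2669 -4 1 S
final -4 0 W

n=0: pose=(-5,0,N); sL=4/15, sR=12/29; mL=4/15, mR=-32/435; mL+mR=28/145 → advance +1; mR−mL=-148/435 → turn -1·90°
n=1: pose=(-5,1,E); sL=15/41, sR=3/5; mL=15/41, mR=-24/205; mL+mR=51/205 → advance +1; mR−mL=-99/205 → turn -1·90°
n=2: pose=(-4,1,S); sL=12/17, sR=60/157; mL=12/17, mR=432/2669; mL+mR=2316/2669 → advance +1; mR−mL=-1452/2669 → turn -1·90°
n=3: pose=(-4,0,W); sL=30/73, sR=30/101; mL=30/73, mR=420/7373; mL+mR=3450/7373 → advance +1; mR−mL=-2610/7373 → turn -1·90°
n=4: pose=(-5,0,N); sL=4/15, sR=12/29; mL=4/15, mR=-32/435; mL+mR=28/145 → advance +1; mR−mL=-148/435 → turn -1·90°
n=5: pose=(-5,1,E); sL=15/41, sR=3/5; mL=15/41, mR=-24/205; mL+mR=51/205 → advance +1; mR−mL=-99/205 → turn -1·90°
n=6: pose=(-4,1,S); sL=12/17, sR=60/157; mL=12/17, mR=432/2669; mL+mR=2316/2669 → advance +1; mR−mL=-1452/2669 → turn -1·90°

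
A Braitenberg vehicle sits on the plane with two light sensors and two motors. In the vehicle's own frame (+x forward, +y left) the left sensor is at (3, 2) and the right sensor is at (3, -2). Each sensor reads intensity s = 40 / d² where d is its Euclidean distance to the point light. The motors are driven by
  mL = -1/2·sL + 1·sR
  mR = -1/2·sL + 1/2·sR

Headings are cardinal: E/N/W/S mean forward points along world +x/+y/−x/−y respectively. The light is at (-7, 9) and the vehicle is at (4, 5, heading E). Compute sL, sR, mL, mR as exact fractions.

left sensor world pos  = (7, 7); dL² = 200
right sensor world pos = (7, 3); dR² = 232
sL = 40/200 = 1/5
sR = 40/232 = 5/29
mL = -1/2·sL + 1·sR = 21/290
mR = -1/2·sL + 1/2·sR = -2/145

1/5 5/29 21/290 -2/145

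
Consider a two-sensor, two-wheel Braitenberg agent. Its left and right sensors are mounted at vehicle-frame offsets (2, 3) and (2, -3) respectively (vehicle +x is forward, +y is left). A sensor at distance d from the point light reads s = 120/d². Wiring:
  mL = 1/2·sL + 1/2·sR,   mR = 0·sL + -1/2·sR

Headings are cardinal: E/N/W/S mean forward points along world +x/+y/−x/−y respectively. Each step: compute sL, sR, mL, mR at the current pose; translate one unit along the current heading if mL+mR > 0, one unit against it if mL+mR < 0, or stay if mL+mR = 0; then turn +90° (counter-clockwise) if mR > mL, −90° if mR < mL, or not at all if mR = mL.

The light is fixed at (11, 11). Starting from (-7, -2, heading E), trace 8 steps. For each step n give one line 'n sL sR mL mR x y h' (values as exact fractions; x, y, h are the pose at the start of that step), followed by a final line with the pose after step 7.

0 30/89 15/64 3255/11392 -15/128 -7 -2 E
1 120/421 24/125 12552/52625 -12/125 -6 -2 S
2 12/65 60/241 3396/15665 -30/241 -6 -3 W
3 8/39 40/123 424/1599 -20/123 -7 -3 N
4 30/89 15/64 3255/11392 -15/128 -7 -2 E
5 120/421 24/125 12552/52625 -12/125 -6 -2 S
6 12/65 60/241 3396/15665 -30/241 -6 -3 W
7 8/39 40/123 424/1599 -20/123 -7 -3 N
final -7 -2 E

n=0: pose=(-7,-2,E); sL=30/89, sR=15/64; mL=3255/11392, mR=-15/128; mL+mR=15/89 → advance +1; mR−mL=-2295/5696 → turn -1·90°
n=1: pose=(-6,-2,S); sL=120/421, sR=24/125; mL=12552/52625, mR=-12/125; mL+mR=60/421 → advance +1; mR−mL=-17604/52625 → turn -1·90°
n=2: pose=(-6,-3,W); sL=12/65, sR=60/241; mL=3396/15665, mR=-30/241; mL+mR=6/65 → advance +1; mR−mL=-5346/15665 → turn -1·90°
n=3: pose=(-7,-3,N); sL=8/39, sR=40/123; mL=424/1599, mR=-20/123; mL+mR=4/39 → advance +1; mR−mL=-228/533 → turn -1·90°
n=4: pose=(-7,-2,E); sL=30/89, sR=15/64; mL=3255/11392, mR=-15/128; mL+mR=15/89 → advance +1; mR−mL=-2295/5696 → turn -1·90°
n=5: pose=(-6,-2,S); sL=120/421, sR=24/125; mL=12552/52625, mR=-12/125; mL+mR=60/421 → advance +1; mR−mL=-17604/52625 → turn -1·90°
n=6: pose=(-6,-3,W); sL=12/65, sR=60/241; mL=3396/15665, mR=-30/241; mL+mR=6/65 → advance +1; mR−mL=-5346/15665 → turn -1·90°
n=7: pose=(-7,-3,N); sL=8/39, sR=40/123; mL=424/1599, mR=-20/123; mL+mR=4/39 → advance +1; mR−mL=-228/533 → turn -1·90°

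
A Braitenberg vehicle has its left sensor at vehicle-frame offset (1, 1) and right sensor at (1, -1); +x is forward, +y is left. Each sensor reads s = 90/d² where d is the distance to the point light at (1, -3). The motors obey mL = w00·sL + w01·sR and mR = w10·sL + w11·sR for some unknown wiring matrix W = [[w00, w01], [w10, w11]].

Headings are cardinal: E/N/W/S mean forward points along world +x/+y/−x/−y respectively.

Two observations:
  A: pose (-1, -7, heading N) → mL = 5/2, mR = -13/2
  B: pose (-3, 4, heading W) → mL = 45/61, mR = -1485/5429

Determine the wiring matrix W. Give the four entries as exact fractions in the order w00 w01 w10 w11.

1/2 0 1/2 -1

obs A: pose=(-1,-7,N) → sL=5, sR=9, mL=5/2, mR=-13/2
obs B: pose=(-3,4,W) → sL=90/61, sR=90/89, mL=45/61, mR=-1485/5429
sensor matrix S = [[5, 9], [90/61, 90/89]]; det S = -44640/5429
solve [mL_A; mL_B] = S·[w00; w01] and [mR_A; mR_B] = S·[w10; w11]:
  w00 = 1/2, w01 = 0, w10 = 1/2, w11 = -1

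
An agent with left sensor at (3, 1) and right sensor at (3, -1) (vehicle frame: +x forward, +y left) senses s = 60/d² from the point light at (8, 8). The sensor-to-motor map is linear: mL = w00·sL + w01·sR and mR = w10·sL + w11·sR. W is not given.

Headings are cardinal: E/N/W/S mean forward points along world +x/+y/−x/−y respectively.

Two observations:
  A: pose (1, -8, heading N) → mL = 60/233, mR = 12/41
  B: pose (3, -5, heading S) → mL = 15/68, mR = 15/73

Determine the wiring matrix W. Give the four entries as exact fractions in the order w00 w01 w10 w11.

1 0 0 1

obs A: pose=(1,-8,N) → sL=60/233, sR=12/41, mL=60/233, mR=12/41
obs B: pose=(3,-5,S) → sL=15/68, sR=15/73, mL=15/68, mR=15/73
sensor matrix S = [[60/233, 12/41], [15/68, 15/73]]; det S = -138105/11855273
solve [mL_A; mL_B] = S·[w00; w01] and [mR_A; mR_B] = S·[w10; w11]:
  w00 = 1, w01 = 0, w10 = 0, w11 = 1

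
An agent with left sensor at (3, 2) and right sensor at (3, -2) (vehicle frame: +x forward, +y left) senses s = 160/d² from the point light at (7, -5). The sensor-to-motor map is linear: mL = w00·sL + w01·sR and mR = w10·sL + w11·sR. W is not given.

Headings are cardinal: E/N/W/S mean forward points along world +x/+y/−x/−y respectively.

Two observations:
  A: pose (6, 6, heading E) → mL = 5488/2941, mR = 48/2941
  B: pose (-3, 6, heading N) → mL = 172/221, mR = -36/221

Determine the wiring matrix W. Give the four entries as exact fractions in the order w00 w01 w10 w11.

obs A: pose=(6,6,E) → sL=160/173, sR=32/17, mL=5488/2941, mR=48/2941
obs B: pose=(-3,6,N) → sL=8/17, sR=8/13, mL=172/221, mR=-36/221
sensor matrix S = [[160/173, 32/17], [8/17, 8/13]]; det S = -205824/649961
solve [mL_A; mL_B] = S·[w00; w01] and [mR_A; mR_B] = S·[w10; w11]:
  w00 = 1, w01 = 1/2, w10 = -1, w11 = 1/2

1 1/2 -1 1/2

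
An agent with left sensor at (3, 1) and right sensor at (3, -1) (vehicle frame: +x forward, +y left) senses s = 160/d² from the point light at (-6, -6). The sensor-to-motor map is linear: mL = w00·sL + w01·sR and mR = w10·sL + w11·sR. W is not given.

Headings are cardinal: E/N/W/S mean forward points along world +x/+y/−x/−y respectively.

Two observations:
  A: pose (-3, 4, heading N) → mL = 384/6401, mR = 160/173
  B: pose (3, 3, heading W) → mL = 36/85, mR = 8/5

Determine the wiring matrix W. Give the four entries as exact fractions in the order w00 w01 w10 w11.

obs A: pose=(-3,4,N) → sL=160/173, sR=32/37, mL=384/6401, mR=160/173
obs B: pose=(3,3,W) → sL=8/5, sR=20/17, mL=36/85, mR=8/5
sensor matrix S = [[160/173, 32/37], [8/5, 20/17]]; det S = -160896/544085
solve [mL_A; mL_B] = S·[w00; w01] and [mR_A; mR_B] = S·[w10; w11]:
  w00 = 1, w01 = -1, w10 = 1, w11 = 0

1 -1 1 0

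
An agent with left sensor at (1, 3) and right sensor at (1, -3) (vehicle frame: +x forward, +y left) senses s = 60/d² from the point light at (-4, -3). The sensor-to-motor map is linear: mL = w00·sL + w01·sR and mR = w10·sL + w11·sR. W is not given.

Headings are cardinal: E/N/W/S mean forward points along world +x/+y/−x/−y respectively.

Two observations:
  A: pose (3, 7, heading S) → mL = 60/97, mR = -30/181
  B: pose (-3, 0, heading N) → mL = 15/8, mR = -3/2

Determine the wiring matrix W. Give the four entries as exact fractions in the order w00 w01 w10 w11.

obs A: pose=(3,7,S) → sL=60/181, sR=60/97, mL=60/97, mR=-30/181
obs B: pose=(-3,0,N) → sL=3, sR=15/8, mL=15/8, mR=-3/2
sensor matrix S = [[60/181, 60/97], [3, 15/8]]; det S = -43335/35114
solve [mL_A; mL_B] = S·[w00; w01] and [mR_A; mR_B] = S·[w10; w11]:
  w00 = 0, w01 = 1, w10 = -1/2, w11 = 0

0 1 -1/2 0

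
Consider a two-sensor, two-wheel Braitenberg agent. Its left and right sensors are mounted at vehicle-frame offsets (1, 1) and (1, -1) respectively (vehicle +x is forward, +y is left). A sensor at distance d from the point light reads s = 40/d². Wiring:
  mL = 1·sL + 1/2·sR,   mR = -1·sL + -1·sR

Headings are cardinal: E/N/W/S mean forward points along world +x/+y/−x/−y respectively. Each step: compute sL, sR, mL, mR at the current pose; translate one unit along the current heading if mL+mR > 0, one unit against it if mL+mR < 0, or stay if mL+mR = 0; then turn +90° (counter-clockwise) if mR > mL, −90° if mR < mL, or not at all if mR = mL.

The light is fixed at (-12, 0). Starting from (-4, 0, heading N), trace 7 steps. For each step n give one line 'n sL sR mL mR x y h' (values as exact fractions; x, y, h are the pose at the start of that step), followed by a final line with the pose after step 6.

0 4/5 20/41 214/205 -264/205 -4 0 N
1 40/81 8/17 1004/1377 -1328/1377 -4 -1 E
2 10/17 1 37/34 -27/17 -5 -1 S
3 40/37 40/37 60/37 -80/37 -5 0 W
4 4/5 20/41 214/205 -264/205 -4 0 N
5 40/81 8/17 1004/1377 -1328/1377 -4 -1 E
6 10/17 1 37/34 -27/17 -5 -1 S
final -5 0 W

n=0: pose=(-4,0,N); sL=4/5, sR=20/41; mL=214/205, mR=-264/205; mL+mR=-10/41 → advance -1; mR−mL=-478/205 → turn -1·90°
n=1: pose=(-4,-1,E); sL=40/81, sR=8/17; mL=1004/1377, mR=-1328/1377; mL+mR=-4/17 → advance -1; mR−mL=-2332/1377 → turn -1·90°
n=2: pose=(-5,-1,S); sL=10/17, sR=1; mL=37/34, mR=-27/17; mL+mR=-1/2 → advance -1; mR−mL=-91/34 → turn -1·90°
n=3: pose=(-5,0,W); sL=40/37, sR=40/37; mL=60/37, mR=-80/37; mL+mR=-20/37 → advance -1; mR−mL=-140/37 → turn -1·90°
n=4: pose=(-4,0,N); sL=4/5, sR=20/41; mL=214/205, mR=-264/205; mL+mR=-10/41 → advance -1; mR−mL=-478/205 → turn -1·90°
n=5: pose=(-4,-1,E); sL=40/81, sR=8/17; mL=1004/1377, mR=-1328/1377; mL+mR=-4/17 → advance -1; mR−mL=-2332/1377 → turn -1·90°
n=6: pose=(-5,-1,S); sL=10/17, sR=1; mL=37/34, mR=-27/17; mL+mR=-1/2 → advance -1; mR−mL=-91/34 → turn -1·90°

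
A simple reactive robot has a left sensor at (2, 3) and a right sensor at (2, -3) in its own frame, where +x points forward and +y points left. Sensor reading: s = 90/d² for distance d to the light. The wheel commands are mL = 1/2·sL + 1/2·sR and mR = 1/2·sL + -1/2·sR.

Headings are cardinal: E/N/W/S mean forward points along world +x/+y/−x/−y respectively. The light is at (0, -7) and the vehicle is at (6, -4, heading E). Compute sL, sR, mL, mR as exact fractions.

9/10 45/32 369/320 -81/320

left sensor world pos  = (8, -1); dL² = 100
right sensor world pos = (8, -7); dR² = 64
sL = 90/100 = 9/10
sR = 90/64 = 45/32
mL = 1/2·sL + 1/2·sR = 369/320
mR = 1/2·sL + -1/2·sR = -81/320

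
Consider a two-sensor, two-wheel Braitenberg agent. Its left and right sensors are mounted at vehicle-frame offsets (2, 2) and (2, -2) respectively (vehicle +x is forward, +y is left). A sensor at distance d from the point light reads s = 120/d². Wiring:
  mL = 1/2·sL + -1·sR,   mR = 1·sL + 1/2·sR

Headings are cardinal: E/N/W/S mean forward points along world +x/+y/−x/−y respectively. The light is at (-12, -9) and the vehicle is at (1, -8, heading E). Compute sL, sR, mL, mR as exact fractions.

left sensor world pos  = (3, -6); dL² = 234
right sensor world pos = (3, -10); dR² = 226
sL = 120/234 = 20/39
sR = 120/226 = 60/113
mL = 1/2·sL + -1·sR = -1210/4407
mR = 1·sL + 1/2·sR = 3430/4407

20/39 60/113 -1210/4407 3430/4407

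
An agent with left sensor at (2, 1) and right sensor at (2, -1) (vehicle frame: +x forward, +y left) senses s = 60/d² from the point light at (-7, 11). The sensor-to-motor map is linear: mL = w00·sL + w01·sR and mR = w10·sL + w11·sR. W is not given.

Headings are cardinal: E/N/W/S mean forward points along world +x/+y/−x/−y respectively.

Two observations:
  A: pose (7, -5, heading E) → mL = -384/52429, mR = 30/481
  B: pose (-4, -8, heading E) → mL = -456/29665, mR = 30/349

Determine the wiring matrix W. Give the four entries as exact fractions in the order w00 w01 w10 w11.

obs A: pose=(7,-5,E) → sL=60/481, sR=12/109, mL=-384/52429, mR=30/481
obs B: pose=(-4,-8,E) → sL=60/349, sR=12/85, mL=-456/29665, mR=30/349
sensor matrix S = [[60/481, 12/109], [60/349, 12/85]]; det S = -409536/311061257
solve [mL_A; mL_B] = S·[w00; w01] and [mR_A; mR_B] = S·[w10; w11]:
  w00 = -1/2, w01 = 1/2, w10 = 1/2, w11 = 0

-1/2 1/2 1/2 0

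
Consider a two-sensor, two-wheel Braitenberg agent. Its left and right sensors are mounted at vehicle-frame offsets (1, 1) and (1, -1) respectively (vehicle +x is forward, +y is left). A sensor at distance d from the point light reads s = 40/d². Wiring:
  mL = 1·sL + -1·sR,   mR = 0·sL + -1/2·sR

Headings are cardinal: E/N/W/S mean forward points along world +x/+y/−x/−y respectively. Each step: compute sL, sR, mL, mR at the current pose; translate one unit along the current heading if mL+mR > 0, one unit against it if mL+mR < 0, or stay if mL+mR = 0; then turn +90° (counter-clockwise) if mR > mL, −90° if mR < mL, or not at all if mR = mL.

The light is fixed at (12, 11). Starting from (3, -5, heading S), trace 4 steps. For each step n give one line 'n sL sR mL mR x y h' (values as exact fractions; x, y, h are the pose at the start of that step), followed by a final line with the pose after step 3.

n=0: pose=(3,-5,S); sL=40/353, sR=40/389; mL=1440/137317, mR=-20/389; mL+mR=-5620/137317 → advance -1; mR−mL=-8500/137317 → turn -1·90°
n=1: pose=(3,-4,W); sL=10/89, sR=5/37; mL=-75/3293, mR=-5/74; mL+mR=-595/6586 → advance -1; mR−mL=-295/6586 → turn -1·90°
n=2: pose=(4,-4,N); sL=40/277, sR=8/49; mL=-256/13573, mR=-4/49; mL+mR=-1364/13573 → advance -1; mR−mL=-852/13573 → turn -1·90°
n=3: pose=(4,-5,E); sL=20/137, sR=20/169; mL=640/23153, mR=-10/169; mL+mR=-730/23153 → advance -1; mR−mL=-2010/23153 → turn -1·90°

0 40/353 40/389 1440/137317 -20/389 3 -5 S
1 10/89 5/37 -75/3293 -5/74 3 -4 W
2 40/277 8/49 -256/13573 -4/49 4 -4 N
3 20/137 20/169 640/23153 -10/169 4 -5 E
final 3 -5 S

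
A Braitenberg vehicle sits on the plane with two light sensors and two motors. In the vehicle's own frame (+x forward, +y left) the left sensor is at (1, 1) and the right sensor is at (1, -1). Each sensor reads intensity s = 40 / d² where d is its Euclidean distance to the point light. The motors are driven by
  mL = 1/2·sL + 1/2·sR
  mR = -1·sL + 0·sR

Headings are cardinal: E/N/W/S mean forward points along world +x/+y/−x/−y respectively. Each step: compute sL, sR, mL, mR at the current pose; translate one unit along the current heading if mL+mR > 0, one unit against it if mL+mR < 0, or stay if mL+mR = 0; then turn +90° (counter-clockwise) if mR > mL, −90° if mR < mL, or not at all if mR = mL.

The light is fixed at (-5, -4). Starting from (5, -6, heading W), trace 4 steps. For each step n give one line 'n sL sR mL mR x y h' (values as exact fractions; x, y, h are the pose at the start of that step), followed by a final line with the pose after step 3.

0 4/9 20/41 172/369 -4/9 5 -6 W
1 8/13 40/101 664/1313 -8/13 4 -6 N
2 5/13 10/29 275/754 -5/13 4 -7 E
3 40/97 8/13 648/1261 -40/97 3 -7 S
final 3 -8 W

n=0: pose=(5,-6,W); sL=4/9, sR=20/41; mL=172/369, mR=-4/9; mL+mR=8/369 → advance +1; mR−mL=-112/123 → turn -1·90°
n=1: pose=(4,-6,N); sL=8/13, sR=40/101; mL=664/1313, mR=-8/13; mL+mR=-144/1313 → advance -1; mR−mL=-1472/1313 → turn -1·90°
n=2: pose=(4,-7,E); sL=5/13, sR=10/29; mL=275/754, mR=-5/13; mL+mR=-15/754 → advance -1; mR−mL=-565/754 → turn -1·90°
n=3: pose=(3,-7,S); sL=40/97, sR=8/13; mL=648/1261, mR=-40/97; mL+mR=128/1261 → advance +1; mR−mL=-1168/1261 → turn -1·90°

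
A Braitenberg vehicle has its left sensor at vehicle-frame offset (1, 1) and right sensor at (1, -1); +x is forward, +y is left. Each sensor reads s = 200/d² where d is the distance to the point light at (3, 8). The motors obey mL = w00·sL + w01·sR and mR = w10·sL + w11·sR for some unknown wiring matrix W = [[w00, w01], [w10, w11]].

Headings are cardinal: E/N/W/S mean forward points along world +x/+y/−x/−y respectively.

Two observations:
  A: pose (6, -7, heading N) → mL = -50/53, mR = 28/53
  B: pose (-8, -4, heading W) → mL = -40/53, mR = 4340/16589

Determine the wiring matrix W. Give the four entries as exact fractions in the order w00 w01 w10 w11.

obs A: pose=(6,-7,N) → sL=1, sR=50/53, mL=-50/53, mR=28/53
obs B: pose=(-8,-4,W) → sL=200/313, sR=40/53, mL=-40/53, mR=4340/16589
sensor matrix S = [[1, 50/53], [200/313, 40/53]]; det S = 2520/16589
solve [mL_A; mL_B] = S·[w00; w01] and [mR_A; mR_B] = S·[w10; w11]:
  w00 = 0, w01 = -1, w10 = 1, w11 = -1/2

0 -1 1 -1/2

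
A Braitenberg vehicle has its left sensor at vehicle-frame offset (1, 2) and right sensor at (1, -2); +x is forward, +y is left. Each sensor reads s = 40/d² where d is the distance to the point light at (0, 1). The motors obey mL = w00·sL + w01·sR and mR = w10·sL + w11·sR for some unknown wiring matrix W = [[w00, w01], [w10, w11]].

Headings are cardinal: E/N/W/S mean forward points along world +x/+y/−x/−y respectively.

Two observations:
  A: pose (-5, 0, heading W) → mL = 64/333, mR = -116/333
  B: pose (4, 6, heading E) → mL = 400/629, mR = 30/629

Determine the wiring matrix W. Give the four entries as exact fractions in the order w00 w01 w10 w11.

-1 1 -1 1/2

obs A: pose=(-5,0,W) → sL=8/9, sR=40/37, mL=64/333, mR=-116/333
obs B: pose=(4,6,E) → sL=20/37, sR=20/17, mL=400/629, mR=30/629
sensor matrix S = [[8/9, 40/37], [20/37, 20/17]]; det S = 96640/209457
solve [mL_A; mL_B] = S·[w00; w01] and [mR_A; mR_B] = S·[w10; w11]:
  w00 = -1, w01 = 1, w10 = -1, w11 = 1/2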